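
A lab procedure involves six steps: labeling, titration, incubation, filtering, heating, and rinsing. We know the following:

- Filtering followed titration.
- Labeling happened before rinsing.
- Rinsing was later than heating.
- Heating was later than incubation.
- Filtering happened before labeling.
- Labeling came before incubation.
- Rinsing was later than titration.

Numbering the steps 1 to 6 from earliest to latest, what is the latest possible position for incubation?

Incubation must come before heating and rinsing — 2 steps forced after it.
Everything else can be placed before incubation in some valid order, so incubation can sit as late as position 6 − 2 = 4.

4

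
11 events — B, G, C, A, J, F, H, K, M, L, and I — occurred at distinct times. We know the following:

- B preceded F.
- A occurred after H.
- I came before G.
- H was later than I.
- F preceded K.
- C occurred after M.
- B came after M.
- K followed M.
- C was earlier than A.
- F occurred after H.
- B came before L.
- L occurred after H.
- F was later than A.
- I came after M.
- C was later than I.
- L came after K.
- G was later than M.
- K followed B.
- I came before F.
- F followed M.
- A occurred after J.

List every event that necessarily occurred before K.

A, B, C, F, H, I, J, M

Directly stated before K: B, F, and M.
A reaches K via A → F → K.
C reaches K via C → A → F → K.
H reaches K via H → F → K.
Likewise I and J each reach K by chaining the stated constraints.
No chain forces G (or any of the others) ahead of K.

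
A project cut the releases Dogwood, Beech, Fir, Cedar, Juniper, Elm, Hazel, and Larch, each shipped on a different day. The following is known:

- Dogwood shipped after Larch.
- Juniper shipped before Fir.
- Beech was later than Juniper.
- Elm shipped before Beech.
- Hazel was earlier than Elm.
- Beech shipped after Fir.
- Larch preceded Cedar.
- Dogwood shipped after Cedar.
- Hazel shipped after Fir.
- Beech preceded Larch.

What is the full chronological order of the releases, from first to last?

Juniper, Fir, Hazel, Elm, Beech, Larch, Cedar, Dogwood

The constraints fix every adjacent pair, so only one ordering works:
Juniper → Fir → Hazel → Elm → Beech → Larch → Cedar → Dogwood.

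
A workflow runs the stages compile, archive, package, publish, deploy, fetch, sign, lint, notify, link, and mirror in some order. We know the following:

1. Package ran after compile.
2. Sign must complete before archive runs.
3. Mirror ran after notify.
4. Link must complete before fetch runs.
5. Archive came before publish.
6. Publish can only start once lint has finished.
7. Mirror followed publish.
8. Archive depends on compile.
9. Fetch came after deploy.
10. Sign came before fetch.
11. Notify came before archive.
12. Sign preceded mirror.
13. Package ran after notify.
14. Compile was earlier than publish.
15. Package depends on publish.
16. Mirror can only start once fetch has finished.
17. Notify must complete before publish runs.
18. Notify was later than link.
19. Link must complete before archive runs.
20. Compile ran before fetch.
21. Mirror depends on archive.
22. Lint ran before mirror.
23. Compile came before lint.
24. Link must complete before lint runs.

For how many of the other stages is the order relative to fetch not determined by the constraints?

Forced before fetch: compile, deploy, link, and sign; forced after fetch: mirror.
That leaves archive, lint, notify, package, and publish with no forced order relative to fetch — 5.

5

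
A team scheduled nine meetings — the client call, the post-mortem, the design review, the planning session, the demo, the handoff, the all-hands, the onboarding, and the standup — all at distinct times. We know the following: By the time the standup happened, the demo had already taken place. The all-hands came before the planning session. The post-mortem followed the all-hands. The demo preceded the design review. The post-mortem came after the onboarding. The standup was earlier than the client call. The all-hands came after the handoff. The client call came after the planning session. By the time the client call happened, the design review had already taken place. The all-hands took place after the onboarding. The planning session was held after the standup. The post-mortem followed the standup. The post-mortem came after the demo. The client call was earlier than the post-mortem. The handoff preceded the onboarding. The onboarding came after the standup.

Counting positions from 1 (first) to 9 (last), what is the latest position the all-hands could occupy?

The all-hands must come before the client call, the planning session, and the post-mortem — 3 meetings forced after it.
Everything else can be placed before the all-hands in some valid order, so the all-hands can sit as late as position 9 − 3 = 6.

6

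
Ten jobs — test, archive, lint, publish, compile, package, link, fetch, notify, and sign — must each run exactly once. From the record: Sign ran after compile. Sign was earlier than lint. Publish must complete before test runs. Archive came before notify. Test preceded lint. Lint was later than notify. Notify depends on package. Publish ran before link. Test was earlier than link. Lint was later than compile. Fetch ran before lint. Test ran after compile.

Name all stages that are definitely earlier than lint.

Directly stated before lint: compile, fetch, notify, sign, and test.
Archive reaches lint via archive → notify → lint.
Package reaches lint via package → notify → lint.
Publish reaches lint via publish → test → lint.
No chain forces link ahead of lint.

archive, compile, fetch, notify, package, publish, sign, test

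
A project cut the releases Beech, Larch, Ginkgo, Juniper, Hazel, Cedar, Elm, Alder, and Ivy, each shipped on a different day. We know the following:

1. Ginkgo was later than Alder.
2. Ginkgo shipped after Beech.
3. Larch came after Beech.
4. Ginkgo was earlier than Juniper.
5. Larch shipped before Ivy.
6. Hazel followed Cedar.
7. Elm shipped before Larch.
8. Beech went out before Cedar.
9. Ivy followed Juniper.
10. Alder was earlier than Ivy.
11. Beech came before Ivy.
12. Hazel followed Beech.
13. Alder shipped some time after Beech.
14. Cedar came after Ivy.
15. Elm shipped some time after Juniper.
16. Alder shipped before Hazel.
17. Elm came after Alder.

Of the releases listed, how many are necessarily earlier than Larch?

5

Directly stated before Larch: Beech and Elm.
Alder reaches Larch via Alder → Elm → Larch.
Ginkgo reaches Larch via Ginkgo → Juniper → Elm → Larch.
Juniper reaches Larch via Juniper → Elm → Larch.
No chain forces Cedar (or any of the others) ahead of Larch.
That's Alder, Beech, Elm, Ginkgo, and Juniper — 5 in all.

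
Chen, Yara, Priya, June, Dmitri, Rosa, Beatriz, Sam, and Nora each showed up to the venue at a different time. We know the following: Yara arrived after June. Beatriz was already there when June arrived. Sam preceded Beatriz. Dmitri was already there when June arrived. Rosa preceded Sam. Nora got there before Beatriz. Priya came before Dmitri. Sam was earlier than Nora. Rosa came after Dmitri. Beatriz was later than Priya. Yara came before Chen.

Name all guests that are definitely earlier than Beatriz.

Dmitri, Nora, Priya, Rosa, Sam

Directly stated before Beatriz: Nora, Priya, and Sam.
Dmitri reaches Beatriz via Dmitri → Rosa → Sam → Beatriz.
Rosa reaches Beatriz via Rosa → Sam → Beatriz.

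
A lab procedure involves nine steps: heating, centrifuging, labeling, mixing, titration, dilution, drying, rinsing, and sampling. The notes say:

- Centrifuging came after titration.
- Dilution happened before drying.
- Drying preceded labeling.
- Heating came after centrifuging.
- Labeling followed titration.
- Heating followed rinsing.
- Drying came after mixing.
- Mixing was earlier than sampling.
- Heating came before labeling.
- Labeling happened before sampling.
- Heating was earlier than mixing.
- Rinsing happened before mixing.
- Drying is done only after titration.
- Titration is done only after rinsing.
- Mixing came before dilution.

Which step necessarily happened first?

rinsing

Rinsing has a chain of constraints placing it before every other step, so rinsing must be first.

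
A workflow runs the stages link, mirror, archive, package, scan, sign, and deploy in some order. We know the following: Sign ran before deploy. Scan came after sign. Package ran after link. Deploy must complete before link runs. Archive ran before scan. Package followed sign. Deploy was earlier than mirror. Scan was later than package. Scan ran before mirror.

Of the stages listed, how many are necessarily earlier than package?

3

Directly stated before package: link and sign.
Deploy reaches package via deploy → link → package.
No chain forces archive (or any of the others) ahead of package.
That's deploy, link, and sign — 3 in all.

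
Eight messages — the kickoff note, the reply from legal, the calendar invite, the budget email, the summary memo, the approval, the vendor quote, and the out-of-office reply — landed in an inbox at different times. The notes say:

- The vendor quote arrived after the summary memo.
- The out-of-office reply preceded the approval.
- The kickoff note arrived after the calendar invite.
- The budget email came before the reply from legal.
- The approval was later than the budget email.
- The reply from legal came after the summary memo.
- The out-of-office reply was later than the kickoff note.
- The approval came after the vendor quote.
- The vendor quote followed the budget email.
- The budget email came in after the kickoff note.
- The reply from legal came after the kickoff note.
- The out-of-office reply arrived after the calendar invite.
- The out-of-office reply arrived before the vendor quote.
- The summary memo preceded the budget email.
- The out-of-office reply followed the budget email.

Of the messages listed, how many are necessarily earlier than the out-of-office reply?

4

Directly stated before the out-of-office reply: the budget email, the calendar invite, and the kickoff note.
The summary memo reaches the out-of-office reply via the summary memo → the budget email → the out-of-office reply.
No chain forces the reply from legal (or any of the others) ahead of the out-of-office reply.
That's the budget email, the calendar invite, the kickoff note, and the summary memo — 4 in all.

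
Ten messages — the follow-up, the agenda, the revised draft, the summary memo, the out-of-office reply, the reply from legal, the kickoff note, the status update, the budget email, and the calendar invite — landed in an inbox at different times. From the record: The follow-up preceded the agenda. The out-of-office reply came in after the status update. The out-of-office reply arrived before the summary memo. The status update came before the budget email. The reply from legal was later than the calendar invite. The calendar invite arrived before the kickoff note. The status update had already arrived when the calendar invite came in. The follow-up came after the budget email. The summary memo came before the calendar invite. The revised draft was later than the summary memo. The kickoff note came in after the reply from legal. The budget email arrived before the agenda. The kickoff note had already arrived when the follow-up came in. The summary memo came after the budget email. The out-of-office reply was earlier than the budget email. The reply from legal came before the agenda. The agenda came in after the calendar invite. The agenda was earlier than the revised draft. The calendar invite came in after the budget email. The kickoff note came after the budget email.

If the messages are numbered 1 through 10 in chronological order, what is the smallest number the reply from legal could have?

The budget email, the calendar invite, the out-of-office reply, the status update, and the summary memo must all come before the reply from legal — 5 forced predecessors.
Nothing else is forced ahead of the reply from legal, so its earliest slot is position 5 + 1 = 6.

6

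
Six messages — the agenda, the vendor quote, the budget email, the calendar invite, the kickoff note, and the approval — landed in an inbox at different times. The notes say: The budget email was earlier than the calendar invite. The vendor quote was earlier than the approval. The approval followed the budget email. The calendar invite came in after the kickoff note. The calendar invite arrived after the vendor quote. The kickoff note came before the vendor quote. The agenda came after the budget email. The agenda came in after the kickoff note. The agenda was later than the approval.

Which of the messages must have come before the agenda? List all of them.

Directly stated before the agenda: the approval, the budget email, and the kickoff note.
The vendor quote reaches the agenda via the vendor quote → the approval → the agenda.
No chain forces the calendar invite ahead of the agenda.

the approval, the budget email, the kickoff note, the vendor quote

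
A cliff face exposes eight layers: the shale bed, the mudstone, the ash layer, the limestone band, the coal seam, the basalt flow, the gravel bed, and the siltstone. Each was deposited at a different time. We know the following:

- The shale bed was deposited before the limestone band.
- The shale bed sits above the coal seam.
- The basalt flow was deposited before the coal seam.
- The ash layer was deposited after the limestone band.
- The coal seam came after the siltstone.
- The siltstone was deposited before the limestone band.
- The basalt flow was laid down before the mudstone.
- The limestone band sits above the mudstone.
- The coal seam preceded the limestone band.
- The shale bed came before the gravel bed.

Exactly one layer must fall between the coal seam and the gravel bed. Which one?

Tracing the constraints gives the coal seam → the shale bed → the gravel bed, so the shale bed sits after the coal seam and before the gravel bed.
No other layer is forced both after the coal seam and before the gravel bed.

the shale bed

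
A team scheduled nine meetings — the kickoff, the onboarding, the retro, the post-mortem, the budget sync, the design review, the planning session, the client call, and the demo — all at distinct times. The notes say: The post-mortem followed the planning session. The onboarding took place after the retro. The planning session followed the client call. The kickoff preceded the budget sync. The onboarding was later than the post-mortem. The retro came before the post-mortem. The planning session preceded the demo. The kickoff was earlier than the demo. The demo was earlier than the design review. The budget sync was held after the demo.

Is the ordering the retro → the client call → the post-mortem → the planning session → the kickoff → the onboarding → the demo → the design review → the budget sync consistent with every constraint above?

no

The constraints require the planning session before the post-mortem, but in the proposed sequence the post-mortem appears ahead of the planning session. That one violation is enough.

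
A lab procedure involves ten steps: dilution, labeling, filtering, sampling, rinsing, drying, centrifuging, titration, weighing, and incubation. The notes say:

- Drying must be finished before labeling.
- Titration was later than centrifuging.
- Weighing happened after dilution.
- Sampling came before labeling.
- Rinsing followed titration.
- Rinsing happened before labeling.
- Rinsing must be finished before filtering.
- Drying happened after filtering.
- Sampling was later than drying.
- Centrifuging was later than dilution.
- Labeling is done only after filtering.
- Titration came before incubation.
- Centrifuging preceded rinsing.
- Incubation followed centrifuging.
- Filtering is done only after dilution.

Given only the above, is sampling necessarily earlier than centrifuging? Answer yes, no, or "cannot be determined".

Tracing the constraints gives centrifuging → rinsing → filtering → drying → sampling, so centrifuging must come before sampling.
That means sampling cannot be before centrifuging.

no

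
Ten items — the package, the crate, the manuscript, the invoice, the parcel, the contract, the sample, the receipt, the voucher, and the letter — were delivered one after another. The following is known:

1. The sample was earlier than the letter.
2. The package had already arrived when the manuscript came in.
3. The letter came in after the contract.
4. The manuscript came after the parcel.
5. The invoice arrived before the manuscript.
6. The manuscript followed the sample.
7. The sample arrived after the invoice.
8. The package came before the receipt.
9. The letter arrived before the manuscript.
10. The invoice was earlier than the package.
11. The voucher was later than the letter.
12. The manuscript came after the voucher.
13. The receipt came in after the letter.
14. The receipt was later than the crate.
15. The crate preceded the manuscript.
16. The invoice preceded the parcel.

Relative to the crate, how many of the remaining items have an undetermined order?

Forced after the crate: the manuscript and the receipt.
That leaves the contract, the invoice, the letter, the package, the parcel, the sample, and the voucher with no forced order relative to the crate — 7.

7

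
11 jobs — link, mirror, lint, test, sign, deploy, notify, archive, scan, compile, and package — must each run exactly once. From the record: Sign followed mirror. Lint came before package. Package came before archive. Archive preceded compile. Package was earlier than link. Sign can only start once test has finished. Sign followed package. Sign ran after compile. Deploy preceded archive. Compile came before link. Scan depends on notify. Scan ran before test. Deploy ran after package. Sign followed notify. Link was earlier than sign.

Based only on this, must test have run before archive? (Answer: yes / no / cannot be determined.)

cannot be determined

No chain of stated constraints runs from test to archive, and none runs from archive to test either.
So the relative order of test and archive is not fixed by the given facts.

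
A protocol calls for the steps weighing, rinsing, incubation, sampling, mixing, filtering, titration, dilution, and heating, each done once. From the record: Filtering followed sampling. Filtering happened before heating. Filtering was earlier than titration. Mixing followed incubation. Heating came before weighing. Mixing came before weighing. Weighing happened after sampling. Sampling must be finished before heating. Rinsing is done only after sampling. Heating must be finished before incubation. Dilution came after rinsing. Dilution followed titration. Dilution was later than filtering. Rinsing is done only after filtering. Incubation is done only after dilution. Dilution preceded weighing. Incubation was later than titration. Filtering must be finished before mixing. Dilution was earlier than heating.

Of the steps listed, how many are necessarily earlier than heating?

5

Directly stated before heating: dilution, filtering, and sampling.
Rinsing reaches heating via rinsing → dilution → heating.
Titration reaches heating via titration → dilution → heating.
That's dilution, filtering, rinsing, sampling, and titration — 5 in all.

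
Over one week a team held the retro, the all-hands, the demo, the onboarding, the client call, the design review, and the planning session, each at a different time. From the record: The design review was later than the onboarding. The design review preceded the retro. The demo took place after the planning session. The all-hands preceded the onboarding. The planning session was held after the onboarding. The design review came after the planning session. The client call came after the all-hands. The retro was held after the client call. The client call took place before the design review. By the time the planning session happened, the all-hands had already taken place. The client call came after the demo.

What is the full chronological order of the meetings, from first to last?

the all-hands, the onboarding, the planning session, the demo, the client call, the design review, the retro

The constraints fix every adjacent pair, so only one ordering works:
the all-hands → the onboarding → the planning session → the demo → the client call → the design review → the retro.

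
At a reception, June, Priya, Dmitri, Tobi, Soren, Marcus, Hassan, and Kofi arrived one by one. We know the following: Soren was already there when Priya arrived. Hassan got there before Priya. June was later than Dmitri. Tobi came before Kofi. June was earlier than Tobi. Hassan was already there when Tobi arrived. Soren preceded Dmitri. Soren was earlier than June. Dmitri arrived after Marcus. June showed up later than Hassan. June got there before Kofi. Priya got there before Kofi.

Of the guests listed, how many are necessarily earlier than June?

4

Directly stated before June: Dmitri, Hassan, and Soren.
Marcus reaches June via Marcus → Dmitri → June.
No chain forces Kofi (or any of the others) ahead of June.
That's Dmitri, Hassan, Marcus, and Soren — 4 in all.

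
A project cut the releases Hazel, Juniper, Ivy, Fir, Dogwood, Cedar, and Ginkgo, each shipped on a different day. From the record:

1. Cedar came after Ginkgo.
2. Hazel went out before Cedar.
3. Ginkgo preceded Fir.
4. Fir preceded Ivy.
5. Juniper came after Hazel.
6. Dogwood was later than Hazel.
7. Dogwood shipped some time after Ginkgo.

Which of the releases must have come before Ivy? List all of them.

Directly stated before Ivy: Fir.
Ginkgo reaches Ivy via Ginkgo → Fir → Ivy.

Fir, Ginkgo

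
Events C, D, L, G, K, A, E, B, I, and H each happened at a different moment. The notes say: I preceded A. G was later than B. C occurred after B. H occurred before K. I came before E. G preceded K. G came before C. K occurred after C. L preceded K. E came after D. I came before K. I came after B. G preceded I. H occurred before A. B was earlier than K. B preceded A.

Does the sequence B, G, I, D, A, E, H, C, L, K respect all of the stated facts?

The constraints require H before A, but in the proposed sequence A appears ahead of H. That one violation is enough.

no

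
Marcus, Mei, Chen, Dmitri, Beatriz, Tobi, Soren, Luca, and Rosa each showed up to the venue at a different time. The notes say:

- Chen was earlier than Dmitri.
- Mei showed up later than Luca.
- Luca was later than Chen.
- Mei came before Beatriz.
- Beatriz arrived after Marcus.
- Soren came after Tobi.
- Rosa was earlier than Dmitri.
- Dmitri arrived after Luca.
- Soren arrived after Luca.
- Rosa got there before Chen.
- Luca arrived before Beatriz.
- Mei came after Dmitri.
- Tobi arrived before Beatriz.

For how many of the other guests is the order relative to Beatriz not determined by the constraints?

1

Forced before Beatriz: Chen, Dmitri, Luca, Marcus, Mei, Rosa, and Tobi.
That leaves Soren with no forced order relative to Beatriz — 1.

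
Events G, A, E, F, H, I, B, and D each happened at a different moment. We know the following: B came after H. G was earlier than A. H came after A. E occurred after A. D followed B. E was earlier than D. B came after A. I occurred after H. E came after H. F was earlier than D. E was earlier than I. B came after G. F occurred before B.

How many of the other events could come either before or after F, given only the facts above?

5

Forced after F: B and D.
That leaves A, E, G, H, and I with no forced order relative to F — 5.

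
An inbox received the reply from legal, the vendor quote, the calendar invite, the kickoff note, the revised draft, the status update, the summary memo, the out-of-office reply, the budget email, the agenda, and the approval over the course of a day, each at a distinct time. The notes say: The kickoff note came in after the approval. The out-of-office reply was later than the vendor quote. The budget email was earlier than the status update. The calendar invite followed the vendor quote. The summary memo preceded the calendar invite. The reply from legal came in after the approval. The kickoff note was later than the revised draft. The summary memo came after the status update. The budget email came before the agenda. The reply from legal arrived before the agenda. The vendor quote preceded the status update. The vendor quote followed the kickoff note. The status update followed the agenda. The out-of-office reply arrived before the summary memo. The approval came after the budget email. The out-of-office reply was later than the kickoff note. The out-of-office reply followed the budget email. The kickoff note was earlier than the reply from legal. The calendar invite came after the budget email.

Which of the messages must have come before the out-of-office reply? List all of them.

the approval, the budget email, the kickoff note, the revised draft, the vendor quote

Directly stated before the out-of-office reply: the budget email, the kickoff note, and the vendor quote.
The approval reaches the out-of-office reply via the approval → the kickoff note → the out-of-office reply.
The revised draft reaches the out-of-office reply via the revised draft → the kickoff note → the out-of-office reply.
No chain forces the status update (or any of the others) ahead of the out-of-office reply.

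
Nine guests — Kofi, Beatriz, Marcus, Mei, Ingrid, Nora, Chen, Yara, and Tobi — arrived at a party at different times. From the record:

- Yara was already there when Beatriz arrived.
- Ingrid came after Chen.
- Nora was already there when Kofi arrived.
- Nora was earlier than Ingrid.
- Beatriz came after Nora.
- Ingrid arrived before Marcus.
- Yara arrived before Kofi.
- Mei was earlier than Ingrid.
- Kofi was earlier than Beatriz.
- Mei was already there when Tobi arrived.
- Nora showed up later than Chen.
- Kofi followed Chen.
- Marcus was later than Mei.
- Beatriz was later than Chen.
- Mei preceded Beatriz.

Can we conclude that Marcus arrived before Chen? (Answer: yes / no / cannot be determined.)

no

Tracing the constraints gives Chen → Ingrid → Marcus, so Chen must come before Marcus.
That means Marcus cannot be before Chen.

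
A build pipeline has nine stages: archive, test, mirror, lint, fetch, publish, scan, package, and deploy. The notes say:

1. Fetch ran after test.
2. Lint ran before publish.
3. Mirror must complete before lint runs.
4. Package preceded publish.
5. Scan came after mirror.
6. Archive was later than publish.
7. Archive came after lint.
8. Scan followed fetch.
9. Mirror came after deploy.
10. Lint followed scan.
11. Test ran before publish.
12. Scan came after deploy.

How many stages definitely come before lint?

5

Directly stated before lint: mirror and scan.
Deploy reaches lint via deploy → scan → lint.
Fetch reaches lint via fetch → scan → lint.
Test reaches lint via test → fetch → scan → lint.
That's deploy, fetch, mirror, scan, and test — 5 in all.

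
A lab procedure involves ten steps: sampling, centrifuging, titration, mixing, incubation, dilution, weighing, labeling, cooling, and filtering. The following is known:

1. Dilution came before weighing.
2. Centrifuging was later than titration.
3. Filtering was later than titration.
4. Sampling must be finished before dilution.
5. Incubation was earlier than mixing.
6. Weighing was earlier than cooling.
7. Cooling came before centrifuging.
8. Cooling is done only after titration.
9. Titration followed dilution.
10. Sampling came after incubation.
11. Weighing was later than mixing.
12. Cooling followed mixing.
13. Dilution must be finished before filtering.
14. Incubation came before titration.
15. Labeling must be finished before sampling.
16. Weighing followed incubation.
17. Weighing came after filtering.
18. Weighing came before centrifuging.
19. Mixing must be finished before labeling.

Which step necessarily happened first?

Incubation has a chain of constraints placing it before every other step, so incubation must be first.

incubation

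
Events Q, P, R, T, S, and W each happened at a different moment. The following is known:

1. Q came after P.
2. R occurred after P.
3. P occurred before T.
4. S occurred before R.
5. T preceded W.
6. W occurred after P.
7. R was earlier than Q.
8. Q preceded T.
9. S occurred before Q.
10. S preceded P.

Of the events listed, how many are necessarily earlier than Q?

3

Directly stated before Q: P, R, and S.
No chain forces W (or any of the others) ahead of Q.
That's P, R, and S — 3 in all.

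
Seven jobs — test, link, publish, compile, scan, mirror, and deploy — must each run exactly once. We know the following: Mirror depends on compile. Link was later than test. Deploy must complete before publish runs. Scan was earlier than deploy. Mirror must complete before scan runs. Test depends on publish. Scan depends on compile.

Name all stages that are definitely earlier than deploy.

Directly stated before deploy: scan.
Compile reaches deploy via compile → scan → deploy.
Mirror reaches deploy via mirror → scan → deploy.

compile, mirror, scan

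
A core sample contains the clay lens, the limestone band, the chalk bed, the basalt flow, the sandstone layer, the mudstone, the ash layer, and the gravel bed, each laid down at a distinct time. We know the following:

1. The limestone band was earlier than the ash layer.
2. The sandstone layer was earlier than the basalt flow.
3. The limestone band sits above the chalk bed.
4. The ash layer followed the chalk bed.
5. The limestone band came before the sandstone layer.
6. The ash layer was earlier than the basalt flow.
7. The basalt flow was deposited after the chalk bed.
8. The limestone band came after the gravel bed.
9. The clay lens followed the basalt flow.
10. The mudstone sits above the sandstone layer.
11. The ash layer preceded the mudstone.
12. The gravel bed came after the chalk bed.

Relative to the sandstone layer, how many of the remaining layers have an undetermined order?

1

Forced before the sandstone layer: the chalk bed, the gravel bed, and the limestone band; forced after the sandstone layer: the basalt flow, the clay lens, and the mudstone.
That leaves the ash layer with no forced order relative to the sandstone layer — 1.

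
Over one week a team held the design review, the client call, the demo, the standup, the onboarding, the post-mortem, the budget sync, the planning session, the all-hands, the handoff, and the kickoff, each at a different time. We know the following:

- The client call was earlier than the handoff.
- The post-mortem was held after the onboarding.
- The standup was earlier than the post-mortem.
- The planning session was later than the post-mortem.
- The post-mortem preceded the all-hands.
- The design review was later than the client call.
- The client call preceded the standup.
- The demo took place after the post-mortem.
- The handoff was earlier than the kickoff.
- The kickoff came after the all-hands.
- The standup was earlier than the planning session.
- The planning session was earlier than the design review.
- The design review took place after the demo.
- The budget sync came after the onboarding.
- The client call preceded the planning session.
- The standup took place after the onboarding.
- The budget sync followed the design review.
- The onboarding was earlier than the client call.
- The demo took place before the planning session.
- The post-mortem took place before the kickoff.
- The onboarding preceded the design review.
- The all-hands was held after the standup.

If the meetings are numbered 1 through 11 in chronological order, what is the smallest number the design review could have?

7

The client call, the demo, the onboarding, the planning session, the post-mortem, and the standup must all come before the design review — 6 forced predecessors.
Nothing else is forced ahead of the design review, so its earliest slot is position 6 + 1 = 7.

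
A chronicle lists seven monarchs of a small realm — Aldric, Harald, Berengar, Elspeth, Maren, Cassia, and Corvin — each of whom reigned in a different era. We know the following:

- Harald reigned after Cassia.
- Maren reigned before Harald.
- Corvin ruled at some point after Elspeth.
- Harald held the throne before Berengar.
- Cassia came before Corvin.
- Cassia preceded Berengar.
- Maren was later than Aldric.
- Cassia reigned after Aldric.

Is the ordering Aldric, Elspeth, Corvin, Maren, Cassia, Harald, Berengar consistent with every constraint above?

no

The constraints require Cassia before Corvin, but in the proposed sequence Corvin appears ahead of Cassia. That one violation is enough.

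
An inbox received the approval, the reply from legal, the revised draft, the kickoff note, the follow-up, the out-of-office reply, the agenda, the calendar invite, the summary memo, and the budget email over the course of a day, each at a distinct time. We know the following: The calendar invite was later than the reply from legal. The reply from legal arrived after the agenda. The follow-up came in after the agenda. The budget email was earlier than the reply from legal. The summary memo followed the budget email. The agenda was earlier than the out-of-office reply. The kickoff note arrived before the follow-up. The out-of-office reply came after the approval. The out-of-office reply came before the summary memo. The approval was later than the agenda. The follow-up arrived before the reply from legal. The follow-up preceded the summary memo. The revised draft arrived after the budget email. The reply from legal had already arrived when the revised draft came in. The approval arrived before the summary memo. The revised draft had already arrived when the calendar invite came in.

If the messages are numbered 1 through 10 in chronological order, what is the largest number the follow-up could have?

The follow-up must come before the calendar invite, the reply from legal, the revised draft, and the summary memo — 4 messages forced after it.
Everything else can be placed before the follow-up in some valid order, so the follow-up can sit as late as position 10 − 4 = 6.

6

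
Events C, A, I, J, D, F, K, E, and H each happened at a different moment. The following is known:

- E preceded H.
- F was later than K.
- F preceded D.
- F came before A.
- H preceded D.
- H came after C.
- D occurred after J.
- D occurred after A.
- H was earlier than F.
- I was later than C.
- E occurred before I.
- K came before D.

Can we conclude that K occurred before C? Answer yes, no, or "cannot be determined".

No chain of stated constraints runs from K to C, and none runs from C to K either.
So the relative order of K and C is not fixed by the given facts.

cannot be determined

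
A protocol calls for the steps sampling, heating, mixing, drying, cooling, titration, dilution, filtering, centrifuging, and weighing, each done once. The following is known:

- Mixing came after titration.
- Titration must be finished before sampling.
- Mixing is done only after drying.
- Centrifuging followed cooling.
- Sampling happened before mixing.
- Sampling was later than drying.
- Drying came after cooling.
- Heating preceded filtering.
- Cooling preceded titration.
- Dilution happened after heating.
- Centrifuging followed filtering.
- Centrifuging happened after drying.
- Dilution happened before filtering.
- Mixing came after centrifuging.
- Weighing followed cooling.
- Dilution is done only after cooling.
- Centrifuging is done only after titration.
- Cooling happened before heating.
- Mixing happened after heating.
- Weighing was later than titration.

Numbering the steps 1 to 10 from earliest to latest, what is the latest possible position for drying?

7

Drying must come before centrifuging, mixing, and sampling — 3 steps forced after it.
Everything else can be placed before drying in some valid order, so drying can sit as late as position 10 − 3 = 7.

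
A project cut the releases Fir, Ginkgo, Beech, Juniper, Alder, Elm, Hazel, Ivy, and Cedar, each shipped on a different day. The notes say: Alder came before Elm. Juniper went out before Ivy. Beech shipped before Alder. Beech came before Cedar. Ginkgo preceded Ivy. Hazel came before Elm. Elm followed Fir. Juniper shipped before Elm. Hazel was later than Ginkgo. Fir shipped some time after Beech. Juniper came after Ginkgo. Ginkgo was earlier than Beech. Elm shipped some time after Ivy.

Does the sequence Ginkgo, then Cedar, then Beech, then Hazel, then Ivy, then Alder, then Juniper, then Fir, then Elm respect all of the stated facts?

no

The constraints require Beech before Cedar, but in the proposed sequence Cedar appears ahead of Beech. That one violation is enough.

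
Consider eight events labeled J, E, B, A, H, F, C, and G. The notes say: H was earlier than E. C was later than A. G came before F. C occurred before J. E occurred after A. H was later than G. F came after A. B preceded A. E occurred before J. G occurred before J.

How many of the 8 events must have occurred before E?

4

Directly stated before E: A and H.
B reaches E via B → A → E.
G reaches E via G → H → E.
No chain forces J (or any of the others) ahead of E.
That's A, B, G, and H — 4 in all.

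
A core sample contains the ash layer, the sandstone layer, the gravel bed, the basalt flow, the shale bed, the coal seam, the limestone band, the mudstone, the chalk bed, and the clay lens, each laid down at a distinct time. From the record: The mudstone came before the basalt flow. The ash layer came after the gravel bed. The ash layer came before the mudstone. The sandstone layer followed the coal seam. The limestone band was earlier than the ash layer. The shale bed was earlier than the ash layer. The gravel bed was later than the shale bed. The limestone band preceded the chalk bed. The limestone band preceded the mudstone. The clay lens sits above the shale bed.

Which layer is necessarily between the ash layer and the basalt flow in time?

Tracing the constraints gives the ash layer → the mudstone → the basalt flow, so the mudstone sits after the ash layer and before the basalt flow.
No other layer is forced both after the ash layer and before the basalt flow.

the mudstone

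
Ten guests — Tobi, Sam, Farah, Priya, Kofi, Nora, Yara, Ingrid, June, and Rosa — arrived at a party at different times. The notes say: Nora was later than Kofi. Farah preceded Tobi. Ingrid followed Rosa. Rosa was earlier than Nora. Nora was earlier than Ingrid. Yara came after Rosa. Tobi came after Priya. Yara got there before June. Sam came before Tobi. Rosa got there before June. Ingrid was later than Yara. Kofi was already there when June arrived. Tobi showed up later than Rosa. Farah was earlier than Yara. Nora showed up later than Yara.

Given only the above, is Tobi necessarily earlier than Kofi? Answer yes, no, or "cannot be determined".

No chain of stated constraints runs from Tobi to Kofi, and none runs from Kofi to Tobi either.
So the relative order of Tobi and Kofi is not fixed by the given facts.

cannot be determined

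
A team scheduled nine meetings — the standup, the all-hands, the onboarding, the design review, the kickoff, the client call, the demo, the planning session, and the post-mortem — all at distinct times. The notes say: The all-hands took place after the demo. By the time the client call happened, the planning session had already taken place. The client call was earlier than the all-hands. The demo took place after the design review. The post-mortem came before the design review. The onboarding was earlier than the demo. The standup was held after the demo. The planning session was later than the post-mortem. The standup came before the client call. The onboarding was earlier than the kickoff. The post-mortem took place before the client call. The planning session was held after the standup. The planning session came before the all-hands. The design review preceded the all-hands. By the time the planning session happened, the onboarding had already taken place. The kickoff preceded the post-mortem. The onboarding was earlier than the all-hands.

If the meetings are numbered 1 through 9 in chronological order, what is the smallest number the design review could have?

4

The kickoff, the onboarding, and the post-mortem must all come before the design review — 3 forced predecessors.
Nothing else is forced ahead of the design review, so its earliest slot is position 3 + 1 = 4.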